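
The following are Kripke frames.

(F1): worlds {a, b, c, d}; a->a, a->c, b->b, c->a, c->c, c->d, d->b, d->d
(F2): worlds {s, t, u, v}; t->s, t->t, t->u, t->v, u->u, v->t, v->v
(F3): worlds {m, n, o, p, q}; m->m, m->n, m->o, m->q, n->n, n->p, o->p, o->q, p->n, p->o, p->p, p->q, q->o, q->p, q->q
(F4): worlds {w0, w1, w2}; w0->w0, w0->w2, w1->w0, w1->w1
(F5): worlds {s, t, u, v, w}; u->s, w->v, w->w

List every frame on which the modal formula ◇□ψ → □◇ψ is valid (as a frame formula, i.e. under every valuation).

(F3)

Frame correspondent (Sahlqvist): ∀x ∀y ∀z (Rxy ∧ Rxz → ∃w (Ryw ∧ Rzw)) — i.e. convergence.
(F1): fails — Rcd and Rca but d and a have no common successor.
(F2): fails — Rtv and Rts but v and s have no common successor.
(F3): satisfies the condition.
(F4): fails — Rw0w2 and Rw0w2 but w2 and w2 have no common successor.
(F5): fails — Rus and Rus but s and s have no common successor.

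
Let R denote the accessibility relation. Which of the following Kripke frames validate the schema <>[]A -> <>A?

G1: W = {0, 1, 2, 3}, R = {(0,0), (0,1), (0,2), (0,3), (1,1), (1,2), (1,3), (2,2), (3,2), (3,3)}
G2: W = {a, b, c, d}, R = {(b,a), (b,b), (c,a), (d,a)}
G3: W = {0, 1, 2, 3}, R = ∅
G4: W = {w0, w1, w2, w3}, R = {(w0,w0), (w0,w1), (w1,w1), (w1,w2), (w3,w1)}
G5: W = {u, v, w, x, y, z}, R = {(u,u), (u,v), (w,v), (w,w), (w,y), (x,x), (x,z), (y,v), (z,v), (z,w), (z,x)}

G1, G3

Frame correspondent (Sahlqvist): forall x forall y (xRy -> exists w (yRw & xRw)) — i.e. a generalized confluence (Geach) condition.
G1: holds.
G2: fails — bRa but no w with aRw and bRw.
G3: holds.
G4: fails — w1Rw2 but no w with w2Rw and w1Rw.
G5: fails — uRv but no t with vRt and uRt.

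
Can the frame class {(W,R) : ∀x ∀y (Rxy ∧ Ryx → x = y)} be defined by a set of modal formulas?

No

If a class were modally definable it would be closed under surjective bounded morphisms (Goldblatt–Thomason).
The 4-cycle (worlds w0,w1,w2,w3 with w0→w1→w2→w3→w0) is antisymmetric. Sending even-indexed worlds to s and odd-indexed worlds to t is a surjective bounded morphism onto the two-world frame with s↔t, which is not antisymmetric.
So no modal formula (or set of formulas) defines exactly the antisymmetric frames.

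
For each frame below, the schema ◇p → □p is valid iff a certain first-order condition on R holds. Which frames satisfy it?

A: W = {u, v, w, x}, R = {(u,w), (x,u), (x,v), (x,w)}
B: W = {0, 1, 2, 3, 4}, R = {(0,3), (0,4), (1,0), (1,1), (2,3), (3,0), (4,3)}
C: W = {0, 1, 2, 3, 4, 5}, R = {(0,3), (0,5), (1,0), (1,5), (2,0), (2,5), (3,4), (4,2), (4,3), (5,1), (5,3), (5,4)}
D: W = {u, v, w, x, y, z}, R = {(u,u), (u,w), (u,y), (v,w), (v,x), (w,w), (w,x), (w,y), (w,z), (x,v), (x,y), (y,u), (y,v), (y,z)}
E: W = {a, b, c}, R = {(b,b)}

E

The schema corresponds to partial functionality: ∀x ∀y ∀z (Rxy ∧ Rxz → y = z).
A: fails — x sees both u and v.
B: fails — 0 sees both 3 and 4.
C: fails — 0 sees both 3 and 5.
D: fails — u sees both u and w.
E: condition met.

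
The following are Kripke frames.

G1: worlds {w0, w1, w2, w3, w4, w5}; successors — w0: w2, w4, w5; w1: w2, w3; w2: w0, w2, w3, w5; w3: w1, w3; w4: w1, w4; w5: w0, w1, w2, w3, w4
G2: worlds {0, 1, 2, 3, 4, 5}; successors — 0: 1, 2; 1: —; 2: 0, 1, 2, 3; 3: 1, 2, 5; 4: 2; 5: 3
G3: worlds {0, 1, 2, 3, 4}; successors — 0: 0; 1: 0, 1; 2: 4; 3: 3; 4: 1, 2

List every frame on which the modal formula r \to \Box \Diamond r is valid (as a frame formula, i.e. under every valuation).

none

Frame correspondent (Sahlqvist): \forall x \forall y (Rxy \to Ryx) — i.e. symmetry.
G1: fails — Rw1w2 but not Rw2w1.
G2: fails — R31 but not R13.
G3: fails — R10 but not R01.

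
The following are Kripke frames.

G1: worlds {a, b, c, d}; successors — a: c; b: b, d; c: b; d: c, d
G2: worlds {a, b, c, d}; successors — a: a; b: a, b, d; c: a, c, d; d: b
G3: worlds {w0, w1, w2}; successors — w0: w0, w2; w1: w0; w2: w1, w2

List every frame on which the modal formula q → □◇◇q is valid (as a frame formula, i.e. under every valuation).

Frame correspondent (Sahlqvist): ∀x ∀z (xRz → ∃w (x = w ∧ zR²w)) — i.e. a generalized confluence (Geach) condition.
G1: fails — aRc but no w with a=w and cR²w.
G2: fails — bRa but no w with b=w and aR²w.
G3: ✓.
Valid on: G3.

G3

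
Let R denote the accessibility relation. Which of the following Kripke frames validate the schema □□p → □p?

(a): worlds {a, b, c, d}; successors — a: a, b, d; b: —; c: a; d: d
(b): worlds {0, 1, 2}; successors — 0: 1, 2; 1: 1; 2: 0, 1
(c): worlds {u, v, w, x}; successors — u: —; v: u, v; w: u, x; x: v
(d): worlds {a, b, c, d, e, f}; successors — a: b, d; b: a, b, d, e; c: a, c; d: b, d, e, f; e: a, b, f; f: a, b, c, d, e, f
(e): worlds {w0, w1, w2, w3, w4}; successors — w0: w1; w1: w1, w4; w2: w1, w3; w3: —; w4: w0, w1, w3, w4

(a), (d)

The schema corresponds to density: ∀x ∀y (Rxy → ∃z (Rxz ∧ Rzy)).
(a): satisfies the condition.
(b): fails — R02 but no z with R0z and Rz2.
(c): fails — Rwu but no z with Rwz and Rzu.
(d): satisfies the condition.
(e): fails — Rw2w3 but no z with Rw2z and Rzw3.
Valid on: (a), (d).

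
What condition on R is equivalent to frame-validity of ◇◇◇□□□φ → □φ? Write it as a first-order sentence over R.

∀x ∀y ∀z ((xR³y ∧ xRz) → ∃w (yR³w ∧ z = w))

This is a Sahlqvist (Geach-type) schema ◇^3□^3φ → □^1◇^0φ.
Minimal-valuation argument: fix x; take any y with xR^3y and any z with xR^1z. Set V(φ) to the set of worlds R-reachable from y in exactly 3 steps. Then □^3φ holds at y, so the antecedent holds at x; validity forces ◇^0φ at z, giving a w with zR^0w and yR^3w.
First-order correspondent: ∀x ∀y ∀z ((xR³y ∧ xRz) → ∃w (yR³w ∧ z = w)).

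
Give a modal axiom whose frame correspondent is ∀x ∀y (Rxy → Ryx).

s → □◇s

This is symmetry; the standard corresponding axiom is B: s → □◇s.
Suppose s→□◇s is valid. Take Rxy and set V(s)={x}. Then s at x, so □◇s at x, so ◇s at y, so some z with Ryz has s; z=x, i.e. Ryx.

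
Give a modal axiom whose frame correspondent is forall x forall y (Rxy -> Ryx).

A defining formula is s → □◇s (the B axiom).

s → □◇s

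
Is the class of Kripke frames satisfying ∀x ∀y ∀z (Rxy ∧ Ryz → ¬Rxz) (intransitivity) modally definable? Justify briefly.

Modal frame validity is preserved under surjective bounded morphisms.
The 7-cycle (worlds w0,w1,w2,w3,w4,w5,w6 with w0→w1→w2→w3→w4→w5→w6→w0) is intransitive. Mapping every world to a single reflexive point • is a surjective bounded morphism; the reflexive point is not intransitive (R••∧R•• but R••).
Hence intransitivity is not modally definable.

Not modally definable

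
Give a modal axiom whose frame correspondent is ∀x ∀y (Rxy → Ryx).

p → □◇p

The condition is symmetry. The B schema p → □◇p defines it.
Suppose p→□◇p is valid. Take Rxy and set V(p)={x}. Then p at x, so □◇p at x, so ◇p at y, so some z with Ryz has p; z=x, i.e. Ryx.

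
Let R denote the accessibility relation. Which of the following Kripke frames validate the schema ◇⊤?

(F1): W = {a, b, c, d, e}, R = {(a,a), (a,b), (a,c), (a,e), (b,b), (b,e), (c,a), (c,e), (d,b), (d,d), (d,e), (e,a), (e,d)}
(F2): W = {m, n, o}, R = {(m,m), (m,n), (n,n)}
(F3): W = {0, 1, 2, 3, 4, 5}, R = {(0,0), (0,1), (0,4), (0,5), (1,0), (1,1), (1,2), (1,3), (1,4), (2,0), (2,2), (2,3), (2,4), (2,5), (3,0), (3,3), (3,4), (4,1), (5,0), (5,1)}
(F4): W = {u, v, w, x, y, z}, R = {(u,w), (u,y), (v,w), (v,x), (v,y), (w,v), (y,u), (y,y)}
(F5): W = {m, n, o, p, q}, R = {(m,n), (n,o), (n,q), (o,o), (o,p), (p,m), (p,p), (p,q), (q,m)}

(F1), (F3), (F5)

The schema corresponds to seriality: ∀x ∃y Rxy.
(F1): holds.
(F2): fails — world o has no successor.
(F3): holds.
(F4): fails — world x has no successor.
(F5): holds.
Valid on: (F1), (F3), (F5).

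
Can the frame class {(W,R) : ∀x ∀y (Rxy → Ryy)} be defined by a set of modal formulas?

The condition is shift-reflexivity. A defining modal formula is □(□q → q).

Definable; □(□q → q) defines it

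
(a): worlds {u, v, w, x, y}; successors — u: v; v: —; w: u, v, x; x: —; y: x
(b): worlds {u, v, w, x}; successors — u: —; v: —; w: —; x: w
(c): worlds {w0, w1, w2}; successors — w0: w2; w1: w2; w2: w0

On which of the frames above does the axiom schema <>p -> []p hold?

This is the axiom for partial functionality; its first-order frame correspondent is forall x forall y forall z (Rxy & Rxz -> y = z).
(a): fails — w sees both u and v.
(b): condition met.
(c): condition met.

(b), (c)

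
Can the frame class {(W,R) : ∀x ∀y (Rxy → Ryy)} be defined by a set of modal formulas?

The condition is shift-reflexivity. A defining modal formula is □(□r → r).

Definable; □(□r → r) defines it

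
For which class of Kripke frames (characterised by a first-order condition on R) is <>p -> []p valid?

Suppose ◇p→□p is valid. Take Rxy, Rxz and set V(p)={y}. Then ◇p at x, so □p at x, so p at z, i.e. z=y.
Conversely, on a frame with partial functionality the schema holds at every world under every valuation.
Frame condition: forall x forall y forall z (Rxy & Rxz -> y = z).

Partial functionality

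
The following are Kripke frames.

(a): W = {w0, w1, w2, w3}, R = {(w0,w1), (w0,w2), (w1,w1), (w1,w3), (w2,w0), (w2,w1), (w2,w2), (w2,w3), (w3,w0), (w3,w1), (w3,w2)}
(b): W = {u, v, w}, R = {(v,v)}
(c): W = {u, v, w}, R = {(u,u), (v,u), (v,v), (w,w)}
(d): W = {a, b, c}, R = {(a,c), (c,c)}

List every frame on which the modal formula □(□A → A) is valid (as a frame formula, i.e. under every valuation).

This is the axiom for shift-reflexivity; its first-order frame correspondent is ∀x ∀y (Rxy → Ryy).
(a): fails — Rw1w3 but not Rw3w3.
(b): satisfies the condition.
(c): satisfies the condition.
(d): satisfies the condition.

(b), (c), (d)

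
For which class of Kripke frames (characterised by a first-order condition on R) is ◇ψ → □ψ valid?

Suppose ◇ψ→□ψ is valid. Take Rxy, Rxz and set V(ψ)={y}. Then ◇ψ at x, so □ψ at x, so ψ at z, i.e. z=y.
Conversely, any frame satisfying ∀x ∀y ∀z (Rxy ∧ Rxz → y = z) validates the schema.
So the correspondent is partial functionality.

Partial functionality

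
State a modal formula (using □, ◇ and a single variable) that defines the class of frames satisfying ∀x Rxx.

□ψ → ψ

The condition is reflexivity. The T schema □ψ → ψ defines it.
Suppose □ψ→ψ is valid. At any x set V(ψ)={w : Rxw}. Then □ψ holds at x, so ψ holds at x, i.e. Rxx.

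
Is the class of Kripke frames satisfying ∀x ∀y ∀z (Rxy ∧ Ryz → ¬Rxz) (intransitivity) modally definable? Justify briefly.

Not definable by any modal formula

Modal frame validity is preserved under surjective bounded morphisms.
The 7-cycle (worlds w0,w1,w2,w3,w4,w5,w6 with w0→w1→w2→w3→w4→w5→w6→w0) is intransitive. Mapping every world to a single reflexive point • is a surjective bounded morphism; the reflexive point is not intransitive (R••∧R•• but R••).
So the class is not modally definable.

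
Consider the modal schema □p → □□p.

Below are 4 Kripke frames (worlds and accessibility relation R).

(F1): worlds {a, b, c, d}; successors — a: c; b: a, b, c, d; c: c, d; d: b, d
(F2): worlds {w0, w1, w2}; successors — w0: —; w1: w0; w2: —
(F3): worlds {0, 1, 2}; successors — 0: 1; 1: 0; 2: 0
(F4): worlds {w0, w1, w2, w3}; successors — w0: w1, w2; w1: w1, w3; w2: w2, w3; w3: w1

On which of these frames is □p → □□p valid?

Frame correspondent (Sahlqvist): ∀x ∀y ∀z (Rxy ∧ Ryz → Rxz) — i.e. transitivity.
(F1): fails — Rcd and Rdb but not Rcb.
(F2): ✓.
(F3): fails — R01 and R10 but not R00.
(F4): fails — Rw3w1 and Rw1w3 but not Rw3w3.

(F2)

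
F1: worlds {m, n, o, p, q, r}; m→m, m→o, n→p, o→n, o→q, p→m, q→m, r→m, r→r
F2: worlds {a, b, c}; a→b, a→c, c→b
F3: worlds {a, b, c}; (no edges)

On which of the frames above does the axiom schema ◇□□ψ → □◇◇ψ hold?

The schema corresponds to a generalized confluence (Geach) condition: ∀x ∀y ∀z ((xRy ∧ xRz) → ∃w (yR²w ∧ zR²w)).
F1: ✓.
F2: fails — aRb, aRb but no w with bR²w and bR²w.
F3: ✓.

F1, F3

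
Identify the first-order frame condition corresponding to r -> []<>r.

Suppose r→□◇r is valid. Take Rxy and set V(r)={x}. Then r at x, so □◇r at x, so ◇r at y, so some z with Ryz has r; z=x, i.e. Ryx.
The converse is a direct semantic check.
Frame condition: forall x forall y (Rxy -> Ryx).

Symmetry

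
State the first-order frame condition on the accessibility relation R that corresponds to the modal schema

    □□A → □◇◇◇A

This is a Sahlqvist (Geach-type) schema ◇^0□^2A → □^1◇^3A.
Minimal-valuation argument: fix x; take any y with xR^0y and any z with xR^1z. Set V(A) to the set of worlds R-reachable from y in exactly 2 steps. Then □^2A holds at y, so the antecedent holds at x; validity forces ◇^3A at z, giving a w with zR^3w and yR^2w.
First-order correspondent: ∀x ∀z (xRz → ∃w (xR²w ∧ zR³w)).

∀x ∀z (xRz → ∃w (xR²w ∧ zR³w))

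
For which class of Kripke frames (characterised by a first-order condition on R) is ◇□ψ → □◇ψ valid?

convergence

Suppose ◇□ψ→□◇ψ is valid. Take Rxy, Rxz and set V(ψ)={w : Ryw}. Then □ψ at y so ◇□ψ at x, so □◇ψ at x, so ◇ψ at z, giving w with Rzw and Ryw.
The converse is a direct semantic check.
Frame condition: ∀x ∀y ∀z (Rxy ∧ Rxz → ∃w (Ryw ∧ Rzw)).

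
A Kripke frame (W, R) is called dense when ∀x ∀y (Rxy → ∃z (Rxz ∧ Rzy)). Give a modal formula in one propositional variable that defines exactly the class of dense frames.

□□s → □s

A defining formula is □□s → □s (the C4 axiom).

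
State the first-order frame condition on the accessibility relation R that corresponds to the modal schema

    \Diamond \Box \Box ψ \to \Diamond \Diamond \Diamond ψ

This is a Sahlqvist (Geach-type) schema ◇^1□^2ψ → □^0◇^3ψ.
First-order correspondent: \forall x \forall y (xRy \to \exists w (y R^2 w \wedge x R^3 w)).

\forall x \forall y (xRy \to \exists w (y R^2 w \wedge x R^3 w))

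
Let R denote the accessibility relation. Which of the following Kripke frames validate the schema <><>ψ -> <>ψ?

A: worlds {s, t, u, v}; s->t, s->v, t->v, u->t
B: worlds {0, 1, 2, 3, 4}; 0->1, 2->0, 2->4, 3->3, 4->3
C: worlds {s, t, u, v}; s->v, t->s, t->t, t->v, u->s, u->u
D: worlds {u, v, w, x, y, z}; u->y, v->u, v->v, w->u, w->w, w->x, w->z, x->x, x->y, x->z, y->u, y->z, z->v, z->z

The schema corresponds to transitivity: forall x forall y forall z (Rxy & Ryz -> Rxz).
A: fails — Rut and Rtv but not Ruv.
B: fails — R20 and R01 but not R21.
C: fails — Rus and Rsv but not Ruv.
D: fails — Rwu and Ruy but not Rwy.

none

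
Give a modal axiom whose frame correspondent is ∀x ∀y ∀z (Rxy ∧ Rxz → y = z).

◇q → □q

The condition is partial functionality. The CD schema ◇q → □q defines it.
Suppose ◇q→□q is valid. Take Rxy, Rxz and set V(q)={y}. Then ◇q at x, so □q at x, so q at z, i.e. z=y.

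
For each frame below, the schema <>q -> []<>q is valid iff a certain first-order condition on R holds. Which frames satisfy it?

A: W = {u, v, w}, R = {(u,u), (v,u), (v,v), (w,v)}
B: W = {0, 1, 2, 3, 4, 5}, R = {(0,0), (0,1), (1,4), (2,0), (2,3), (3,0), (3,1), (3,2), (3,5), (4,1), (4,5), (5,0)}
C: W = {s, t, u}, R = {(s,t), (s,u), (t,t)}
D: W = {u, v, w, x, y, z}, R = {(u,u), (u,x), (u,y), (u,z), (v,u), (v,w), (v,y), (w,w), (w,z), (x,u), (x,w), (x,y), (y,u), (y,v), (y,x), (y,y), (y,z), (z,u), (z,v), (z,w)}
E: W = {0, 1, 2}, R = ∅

E

Frame correspondent (Sahlqvist): forall x forall y forall z (Rxy & Rxz -> Ryz) — i.e. the Euclidean property.
A: fails — Rvu and Rvv but not Ruv.
B: fails — R01 and R00 but not R10.
C: fails — Rsu and Rsu but not Ruu.
D: fails — Ruz and Ruy but not Rzy.
E: ✓.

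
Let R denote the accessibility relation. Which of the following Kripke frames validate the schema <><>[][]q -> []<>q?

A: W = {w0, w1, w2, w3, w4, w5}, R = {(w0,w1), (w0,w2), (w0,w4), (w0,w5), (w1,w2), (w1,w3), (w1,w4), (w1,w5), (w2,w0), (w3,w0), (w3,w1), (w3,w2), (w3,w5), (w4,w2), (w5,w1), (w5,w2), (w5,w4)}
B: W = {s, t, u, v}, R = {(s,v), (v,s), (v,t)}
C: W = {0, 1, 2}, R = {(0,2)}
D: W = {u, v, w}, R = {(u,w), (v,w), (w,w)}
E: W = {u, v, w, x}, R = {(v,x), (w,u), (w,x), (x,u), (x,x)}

The schema corresponds to a generalized confluence (Geach) condition: forall x forall y forall z ((x R^2 y & xRz) -> exists w (y R^2 w & zRw)).
A: fails — w0R²w2, w0Rw2 but no w with w2R²w and w2Rw.
B: fails — sR²t, sRv but no w with tR²w and vRw.
C: holds.
D: holds.
E: fails — vR²u, vRx but no t with uR²t and xRt.
Valid on: C, D.

C, D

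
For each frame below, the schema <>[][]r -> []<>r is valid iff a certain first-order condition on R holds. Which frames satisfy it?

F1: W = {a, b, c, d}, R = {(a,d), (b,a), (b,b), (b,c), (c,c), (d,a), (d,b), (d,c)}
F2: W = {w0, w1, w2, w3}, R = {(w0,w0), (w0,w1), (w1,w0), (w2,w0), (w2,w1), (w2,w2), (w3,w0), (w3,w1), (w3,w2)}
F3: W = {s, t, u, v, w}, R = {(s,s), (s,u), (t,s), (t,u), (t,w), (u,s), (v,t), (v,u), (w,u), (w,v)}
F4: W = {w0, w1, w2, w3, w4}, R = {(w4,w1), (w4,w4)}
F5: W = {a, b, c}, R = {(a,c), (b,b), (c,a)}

This is the axiom for a generalized confluence (Geach) condition; its first-order frame correspondent is forall x forall y forall z ((xRy & xRz) -> exists w (y R^2 w & zRw)).
F1: fails — bRa, bRa but no w with aR²w and aRw.
F2: satisfies the condition.
F3: satisfies the condition.
F4: fails — w4Rw1, w4Rw1 but no w with w1R²w and w1Rw.
F5: fails — aRc, aRc but no w with cR²w and cRw.
Valid on: F2, F3.

F2, F3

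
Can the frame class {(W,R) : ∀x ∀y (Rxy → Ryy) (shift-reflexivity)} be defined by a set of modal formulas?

Yes — defined by □(□p → p)

Yes: it is shift-reflexivity, defined by the T□ schema □(□p → p).
Suppose □(□p→p) is valid. Take Rxy and set V(p)={w : Ryw}. Then at y, □p holds; since □(□p→p) at x, □p→p at y, so p at y, i.e. Ryy.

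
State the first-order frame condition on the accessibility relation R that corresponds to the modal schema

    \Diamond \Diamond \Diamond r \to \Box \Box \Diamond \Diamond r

This is a Sahlqvist (Geach-type) schema ◇^3□^0r → □^2◇^2r.
Minimal-valuation argument: fix x; take any y with xR^3y and any z with xR^2z. Set V(r) to the set of worlds R-reachable from y in exactly 0 steps. Then □^0r holds at y, so the antecedent holds at x; validity forces ◇^2r at z, giving a w with zR^2w and yR^0w.
First-order correspondent: \forall x \forall y \forall z ((x R^3 y \wedge x R^2 z) \to \exists w (y = w \wedge z R^2 w)).

\forall x \forall y \forall z ((x R^3 y \wedge x R^2 z) \to \exists w (y = w \wedge z R^2 w))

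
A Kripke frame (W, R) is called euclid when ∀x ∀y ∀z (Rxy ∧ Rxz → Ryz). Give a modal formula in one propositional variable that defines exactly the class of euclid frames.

◇p → □◇p

The condition is the Euclidean property. The 5 schema ◇p → □◇p defines it.
Suppose ◇p→□◇p is valid. Take Rxy, Rxz and set V(p)={y}. Then ◇p at x, so □◇p at x, so ◇p at z, so some w with Rzw has p; w=y, i.e. Rzy. By symmetry of the argument, Ryz.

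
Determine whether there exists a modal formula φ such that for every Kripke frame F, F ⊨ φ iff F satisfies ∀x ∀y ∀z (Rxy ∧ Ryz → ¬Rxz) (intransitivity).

No — not modally definable

Modal frame validity is preserved under surjective bounded morphisms.
The 5-cycle (worlds 0,1,2,3,4 with 0→1→2→3→4→0) is intransitive. Mapping every world to a single reflexive point • is a surjective bounded morphism; the reflexive point is not intransitive (R••∧R•• but R••).
So no modal formula (or set of formulas) defines exactly the intransitive frames.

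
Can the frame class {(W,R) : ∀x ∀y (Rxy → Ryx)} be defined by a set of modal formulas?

Yes: it is symmetry, defined by the B schema r → □◇r.
Suppose r→□◇r is valid. Take Rxy and set V(r)={x}. Then r at x, so □◇r at x, so ◇r at y, so some z with Ryz has r; z=x, i.e. Ryx.

Yes, by r → □◇r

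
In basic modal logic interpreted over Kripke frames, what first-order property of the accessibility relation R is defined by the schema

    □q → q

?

reflexivity

Suppose □q→q is valid. At any x set V(q)={w : Rxw}. Then □q holds at x, so q holds at x, i.e. Rxx.
Conversely, any frame satisfying ∀x Rxx validates the schema.
Frame condition: ∀x Rxx.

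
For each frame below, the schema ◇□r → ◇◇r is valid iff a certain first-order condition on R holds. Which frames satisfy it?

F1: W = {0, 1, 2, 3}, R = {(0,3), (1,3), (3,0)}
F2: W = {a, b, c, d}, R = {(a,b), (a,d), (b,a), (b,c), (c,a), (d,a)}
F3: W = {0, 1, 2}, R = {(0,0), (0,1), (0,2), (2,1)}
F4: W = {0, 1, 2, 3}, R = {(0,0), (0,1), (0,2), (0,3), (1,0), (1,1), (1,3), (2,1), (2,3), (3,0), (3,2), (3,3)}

The schema corresponds to a generalized confluence (Geach) condition: ∀x ∀y (xRy → ∃w (yRw ∧ xR²w)).
F1: condition met.
F2: condition met.
F3: fails — 0R1 but no w with 1Rw and 0R²w.
F4: condition met.

F1, F2, F4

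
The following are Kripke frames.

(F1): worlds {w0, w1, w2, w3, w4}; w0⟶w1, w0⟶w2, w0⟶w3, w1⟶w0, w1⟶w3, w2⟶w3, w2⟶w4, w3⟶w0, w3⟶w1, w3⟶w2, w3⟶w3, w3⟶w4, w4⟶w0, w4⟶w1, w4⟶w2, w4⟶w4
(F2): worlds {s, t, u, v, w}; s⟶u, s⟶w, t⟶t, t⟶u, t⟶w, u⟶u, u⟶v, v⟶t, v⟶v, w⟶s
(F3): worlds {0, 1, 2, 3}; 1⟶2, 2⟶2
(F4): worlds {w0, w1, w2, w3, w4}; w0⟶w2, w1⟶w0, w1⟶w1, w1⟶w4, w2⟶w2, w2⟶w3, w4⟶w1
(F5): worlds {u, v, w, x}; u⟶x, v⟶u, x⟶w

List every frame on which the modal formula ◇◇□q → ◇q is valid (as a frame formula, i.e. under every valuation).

Frame correspondent (Sahlqvist): ∀x ∀y (xR²y → ∃w (yRw ∧ xRw)) — i.e. a generalized confluence (Geach) condition.
(F1): ✓.
(F2): fails — sR²v but no w* with vRw* and sRw*.
(F3): ✓.
(F4): fails — w0R²w3 but no w with w3Rw and w0Rw.
(F5): fails — uR²w but no t with wRt and uRt.

(F1), (F3)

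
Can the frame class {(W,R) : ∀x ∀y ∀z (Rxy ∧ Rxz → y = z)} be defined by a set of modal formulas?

Yes — defined by ◇r → □r

The condition is partial functionality. A defining modal formula is ◇r → □r.
Suppose ◇r→□r is valid. Take Rxy, Rxz and set V(r)={y}. Then ◇r at x, so □r at x, so r at z, i.e. z=y.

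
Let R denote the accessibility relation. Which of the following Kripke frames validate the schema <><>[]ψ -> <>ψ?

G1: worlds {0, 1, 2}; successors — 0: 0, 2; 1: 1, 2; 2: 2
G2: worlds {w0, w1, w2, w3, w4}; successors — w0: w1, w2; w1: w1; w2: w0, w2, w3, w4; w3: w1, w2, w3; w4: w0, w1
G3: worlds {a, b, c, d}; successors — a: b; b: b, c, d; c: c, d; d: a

G1

Frame correspondent (Sahlqvist): forall x forall y (x R^2 y -> exists w (yRw & xRw)) — i.e. a generalized confluence (Geach) condition.
G1: satisfies the condition.
G2: fails — w2R²w1 but no w with w1Rw and w2Rw.
G3: fails — aR²c but no w with cRw and aRw.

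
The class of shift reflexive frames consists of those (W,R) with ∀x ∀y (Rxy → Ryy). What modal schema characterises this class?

The condition is shift-reflexivity. The T□ schema □(□ψ → ψ) defines it.
Suppose □(□ψ→ψ) is valid. Take Rxy and set V(ψ)={w : Ryw}. Then at y, □ψ holds; since □(□ψ→ψ) at x, □ψ→ψ at y, so ψ at y, i.e. Ryy.

□(□ψ → ψ)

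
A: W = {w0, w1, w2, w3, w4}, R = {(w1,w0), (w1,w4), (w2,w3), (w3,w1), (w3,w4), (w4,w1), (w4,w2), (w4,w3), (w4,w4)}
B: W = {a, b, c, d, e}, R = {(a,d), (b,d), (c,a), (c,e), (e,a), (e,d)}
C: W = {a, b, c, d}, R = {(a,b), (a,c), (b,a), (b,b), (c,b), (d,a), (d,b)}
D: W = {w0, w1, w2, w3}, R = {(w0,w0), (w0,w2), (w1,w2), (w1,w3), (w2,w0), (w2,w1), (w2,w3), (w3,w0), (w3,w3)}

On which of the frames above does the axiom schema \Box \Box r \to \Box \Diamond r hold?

C, D

The schema corresponds to a generalized confluence (Geach) condition: \forall x \forall z (xRz \to \exists w (x R^2 w \wedge zRw)).
A: fails — w1Rw0 but no w with w1R²w and w0Rw.
B: fails — aRd but no w with aR²w and dRw.
C: ✓.
D: ✓.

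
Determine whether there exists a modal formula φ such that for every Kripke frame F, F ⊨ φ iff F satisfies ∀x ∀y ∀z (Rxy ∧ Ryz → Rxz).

Yes — defined by □r → □□r

This is a Sahlqvist condition; the 4 axiom □r → □□r defines it.
Suppose □r→□□r is valid. Take Rxy, Ryz and set V(r)={w : Rxw}. Then □r at x, so □□r at x, so □r at y, so r at z, i.e. Rxz.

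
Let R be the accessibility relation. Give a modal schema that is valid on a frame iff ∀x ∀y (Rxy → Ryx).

r → □◇r

A defining formula is r → □◇r (the B axiom).
Suppose r→□◇r is valid. Take Rxy and set V(r)={x}. Then r at x, so □◇r at x, so ◇r at y, so some z with Ryz has r; z=x, i.e. Ryx.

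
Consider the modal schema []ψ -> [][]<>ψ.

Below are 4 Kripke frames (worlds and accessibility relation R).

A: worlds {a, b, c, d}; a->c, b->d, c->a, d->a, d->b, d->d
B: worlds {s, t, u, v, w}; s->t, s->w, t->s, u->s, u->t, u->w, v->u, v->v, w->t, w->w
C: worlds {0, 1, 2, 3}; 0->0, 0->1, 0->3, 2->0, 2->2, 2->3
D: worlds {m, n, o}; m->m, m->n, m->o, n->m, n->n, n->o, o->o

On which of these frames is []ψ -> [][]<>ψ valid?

D

This is the axiom for a generalized confluence (Geach) condition; its first-order frame correspondent is forall x forall z (x R^2 z -> exists w (xRw & zRw)).
A: fails — bR²a but no w with bRw and aRw.
B: fails — sR²t but no w* with sRw* and tRw*.
C: fails — 0R²1 but no w with 0Rw and 1Rw.
D: satisfies the condition.
Valid on: D.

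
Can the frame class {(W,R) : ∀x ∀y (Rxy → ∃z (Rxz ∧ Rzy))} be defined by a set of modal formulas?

Yes, by □□r → □r

Yes: it is density, defined by the C4 schema □□r → □r.
Suppose □□r→□r is valid. Take Rxy and set V(r)={w : xR²w}. Then □□r at x, so □r at x, so r at y, i.e. ∃z(Rxz∧Rzy).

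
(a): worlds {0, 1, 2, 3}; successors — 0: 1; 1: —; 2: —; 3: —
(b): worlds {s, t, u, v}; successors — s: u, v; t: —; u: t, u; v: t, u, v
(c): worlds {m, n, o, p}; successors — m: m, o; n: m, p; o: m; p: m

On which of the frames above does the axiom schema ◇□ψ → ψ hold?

The schema corresponds to symmetry: ∀x ∀y (Rxy → Ryx).
(a): fails — R01 but not R10.
(b): fails — Rut but not Rtu.
(c): fails — Rpm but not Rmp.
Valid on no frame.

none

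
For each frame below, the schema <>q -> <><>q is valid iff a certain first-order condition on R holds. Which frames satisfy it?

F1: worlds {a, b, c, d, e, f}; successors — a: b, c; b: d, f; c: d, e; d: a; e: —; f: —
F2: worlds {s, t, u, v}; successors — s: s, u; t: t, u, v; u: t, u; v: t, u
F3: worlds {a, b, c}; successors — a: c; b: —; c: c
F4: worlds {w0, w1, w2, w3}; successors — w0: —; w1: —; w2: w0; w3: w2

This is the axiom for a generalized confluence (Geach) condition; its first-order frame correspondent is forall x forall y (xRy -> exists w (y = w & x R^2 w)).
F1: fails — aRb but no w with b=w and aR²w.
F2: condition met.
F3: condition met.
F4: fails — w2Rw0 but no w with w0=w and w2R²w.

F2, F3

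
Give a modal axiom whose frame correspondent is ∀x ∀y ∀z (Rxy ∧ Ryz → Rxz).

This is transitivity; the standard corresponding axiom is 4: □ψ → □□ψ.
Suppose □ψ→□□ψ is valid. Take Rxy, Ryz and set V(ψ)={w : Rxw}. Then □ψ at x, so □□ψ at x, so □ψ at y, so ψ at z, i.e. Rxz.

□ψ → □□ψ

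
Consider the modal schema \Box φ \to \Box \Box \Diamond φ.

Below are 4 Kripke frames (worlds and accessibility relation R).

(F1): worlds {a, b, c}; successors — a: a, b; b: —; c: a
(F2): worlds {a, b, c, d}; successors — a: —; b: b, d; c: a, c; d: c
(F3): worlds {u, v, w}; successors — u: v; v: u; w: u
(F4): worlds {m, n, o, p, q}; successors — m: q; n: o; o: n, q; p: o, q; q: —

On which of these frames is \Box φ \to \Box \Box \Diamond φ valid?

The schema corresponds to a generalized confluence (Geach) condition: \forall x \forall z (x R^2 z \to \exists w (xRw \wedge zRw)).
(F1): fails — aR²b but no w with aRw and bRw.
(F2): fails — bR²c but no w with bRw and cRw.
(F3): condition met.
(F4): fails — nR²q but no w with nRw and qRw.
Valid on: (F3).

(F3)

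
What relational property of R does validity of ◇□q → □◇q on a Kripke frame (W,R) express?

convergence

This schema is the .2 axiom.
It corresponds to convergence: ∀x ∀y ∀z (Rxy ∧ Rxz → ∃w (Ryw ∧ Rzw)).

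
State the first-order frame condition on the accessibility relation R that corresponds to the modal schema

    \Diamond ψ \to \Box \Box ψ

\forall x \forall y \forall z ((xRy \wedge x R^2 z) \to \exists w (y = w \wedge z = w))

This is a Sahlqvist (Geach-type) schema ◇^1□^0ψ → □^2◇^0ψ.
First-order correspondent: \forall x \forall y \forall z ((xRy \wedge x R^2 z) \to \exists w (y = w \wedge z = w)).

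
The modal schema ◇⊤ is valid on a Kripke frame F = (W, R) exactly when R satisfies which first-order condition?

seriality: ∀x ∃y Rxy

◇⊤ holds at w iff w has a successor, so frame-validity of ◇⊤ is exactly seriality. Equivalently via □q → ◇q:
Suppose □q→◇q is valid. At any x set V(q)=W. Then □q at x, so ◇q at x, so x has a successor.
Conversely, any frame satisfying ∀x ∃y Rxy validates the schema.
So the correspondent is seriality.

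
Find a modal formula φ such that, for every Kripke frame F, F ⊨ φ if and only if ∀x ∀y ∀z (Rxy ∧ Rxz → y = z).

This is partial functionality; the standard corresponding axiom is CD: ◇ψ → □ψ.
Suppose ◇ψ→□ψ is valid. Take Rxy, Rxz and set V(ψ)={y}. Then ◇ψ at x, so □ψ at x, so ψ at z, i.e. z=y.

◇ψ → □ψ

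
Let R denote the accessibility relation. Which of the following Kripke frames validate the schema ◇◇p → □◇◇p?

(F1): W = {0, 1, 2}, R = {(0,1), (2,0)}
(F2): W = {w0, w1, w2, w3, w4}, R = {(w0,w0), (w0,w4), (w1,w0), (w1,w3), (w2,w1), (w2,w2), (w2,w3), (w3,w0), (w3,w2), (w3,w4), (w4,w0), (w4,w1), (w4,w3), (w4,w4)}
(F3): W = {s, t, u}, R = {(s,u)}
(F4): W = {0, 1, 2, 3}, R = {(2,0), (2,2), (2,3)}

(F3)

The schema corresponds to a generalized confluence (Geach) condition: ∀x ∀y ∀z ((xR²y ∧ xRz) → ∃w (y = w ∧ zR²w)).
(F1): fails — 2R²1, 2R0 but no w with 1=w and 0R²w.
(F2): fails — w1R²w2, w1Rw0 but no w with w2=w and w0R²w.
(F3): ✓.
(F4): fails — 2R²0, 2R0 but no w with 0=w and 0R²w.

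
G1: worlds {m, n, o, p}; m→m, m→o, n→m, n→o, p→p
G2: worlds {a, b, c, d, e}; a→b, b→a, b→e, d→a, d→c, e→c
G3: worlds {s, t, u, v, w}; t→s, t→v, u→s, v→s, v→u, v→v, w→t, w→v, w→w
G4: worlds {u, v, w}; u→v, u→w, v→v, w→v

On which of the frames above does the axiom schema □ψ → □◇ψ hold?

Frame correspondent (Sahlqvist): ∀x ∀z (xRz → ∃w (xRw ∧ zRw)) — i.e. a generalized confluence (Geach) condition.
G1: fails — mRo but no w with mRw and oRw.
G2: fails — aRb but no w with aRw and bRw.
G3: fails — tRs but no w* with tRw* and sRw*.
G4: ✓.
Valid on: G4.

G4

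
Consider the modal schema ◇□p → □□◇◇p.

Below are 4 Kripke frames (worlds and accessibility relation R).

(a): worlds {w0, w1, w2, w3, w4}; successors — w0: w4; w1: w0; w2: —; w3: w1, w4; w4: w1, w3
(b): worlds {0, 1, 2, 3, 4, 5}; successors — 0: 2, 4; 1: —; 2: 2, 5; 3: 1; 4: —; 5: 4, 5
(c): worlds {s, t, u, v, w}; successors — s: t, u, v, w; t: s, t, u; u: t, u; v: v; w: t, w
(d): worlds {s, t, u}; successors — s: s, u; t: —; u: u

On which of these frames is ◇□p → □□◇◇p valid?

The schema corresponds to a generalized confluence (Geach) condition: ∀x ∀y ∀z ((xRy ∧ xR²z) → ∃w (yRw ∧ zR²w)).
(a): fails — w0Rw4, w0R²w1 but no w with w4Rw and w1R²w.
(b): fails — 0R4, 0R²2 but no w with 4Rw and 2R²w.
(c): fails — sRt, sR²v but no w* with tRw* and vR²w*.
(d): holds.

(d)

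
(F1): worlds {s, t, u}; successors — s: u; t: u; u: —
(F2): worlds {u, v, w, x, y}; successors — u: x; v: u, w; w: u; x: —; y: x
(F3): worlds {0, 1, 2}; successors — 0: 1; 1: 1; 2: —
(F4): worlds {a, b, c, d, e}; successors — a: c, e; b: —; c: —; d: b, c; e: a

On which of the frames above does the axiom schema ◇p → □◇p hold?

(F3)

Frame correspondent (Sahlqvist): ∀x ∀y ∀z (Rxy ∧ Rxz → Ryz) — i.e. the Euclidean property.
(F1): fails — Rsu and Rsu but not Ruu.
(F2): fails — Rux and Rux but not Rxx.
(F3): ✓.
(F4): fails — Rae and Rae but not Ree.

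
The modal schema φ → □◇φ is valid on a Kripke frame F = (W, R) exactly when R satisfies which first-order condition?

Symmetry

This schema is the B axiom.
Its frame correspondent is symmetry — ∀x ∀y (Rxy → Ryx).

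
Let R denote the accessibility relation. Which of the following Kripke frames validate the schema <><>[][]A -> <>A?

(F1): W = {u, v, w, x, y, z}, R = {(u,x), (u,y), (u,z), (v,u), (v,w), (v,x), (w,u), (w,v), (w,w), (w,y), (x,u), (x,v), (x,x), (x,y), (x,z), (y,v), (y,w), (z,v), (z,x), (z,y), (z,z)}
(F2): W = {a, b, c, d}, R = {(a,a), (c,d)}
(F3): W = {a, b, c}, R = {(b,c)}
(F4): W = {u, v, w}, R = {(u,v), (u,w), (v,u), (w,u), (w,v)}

(F1), (F2), (F3)

Frame correspondent (Sahlqvist): forall x forall y (x R^2 y -> exists w (y R^2 w & xRw)) — i.e. a generalized confluence (Geach) condition.
(F1): condition met.
(F2): condition met.
(F3): condition met.
(F4): fails — vR²v but no t with vR²t and vRt.
Valid on: (F1), (F2), (F3).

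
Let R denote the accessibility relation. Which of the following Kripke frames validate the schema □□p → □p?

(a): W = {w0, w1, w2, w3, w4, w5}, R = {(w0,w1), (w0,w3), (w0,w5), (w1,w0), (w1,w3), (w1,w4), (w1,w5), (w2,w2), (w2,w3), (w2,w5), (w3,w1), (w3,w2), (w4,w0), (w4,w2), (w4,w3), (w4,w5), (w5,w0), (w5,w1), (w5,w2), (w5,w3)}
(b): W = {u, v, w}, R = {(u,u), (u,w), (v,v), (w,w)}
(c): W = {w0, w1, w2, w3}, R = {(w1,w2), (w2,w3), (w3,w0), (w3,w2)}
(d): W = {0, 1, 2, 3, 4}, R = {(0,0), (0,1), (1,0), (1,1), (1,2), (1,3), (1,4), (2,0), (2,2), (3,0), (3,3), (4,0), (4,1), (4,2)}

(b), (d)

This is the axiom for density; its first-order frame correspondent is ∀x ∀y (Rxy → ∃z (Rxz ∧ Rzy)).
(a): fails — Rw3w1 but no z with Rw3z and Rzw1.
(b): condition met.
(c): fails — Rw1w2 but no z with Rw1z and Rzw2.
(d): condition met.
Valid on: (b), (d).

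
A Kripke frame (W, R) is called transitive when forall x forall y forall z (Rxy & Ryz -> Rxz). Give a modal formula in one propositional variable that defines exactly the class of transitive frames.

□r → □□r

A defining formula is □r → □□r (the 4 axiom).
Suppose □r→□□r is valid. Take Rxy, Ryz and set V(r)={w : Rxw}. Then □r at x, so □□r at x, so □r at y, so r at z, i.e. Rxz.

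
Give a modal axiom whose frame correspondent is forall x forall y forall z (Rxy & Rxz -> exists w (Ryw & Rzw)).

◇□s → □◇s

The condition is convergence. The .2 schema ◇□s → □◇s defines it.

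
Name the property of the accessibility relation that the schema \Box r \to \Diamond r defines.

Seriality

Suppose □r→◇r is valid. At any x set V(r)=W. Then □r at x, so ◇r at x, so x has a successor.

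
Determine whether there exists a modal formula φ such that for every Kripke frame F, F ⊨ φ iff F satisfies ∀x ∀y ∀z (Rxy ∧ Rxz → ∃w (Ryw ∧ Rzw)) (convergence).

Definable; ◇□q → □◇q defines it

This is a Sahlqvist condition; the .2 axiom ◇□q → □◇q defines it.
Suppose ◇□q→□◇q is valid. Take Rxy, Rxz and set V(q)={w : Ryw}. Then □q at y so ◇□q at x, so □◇q at x, so ◇q at z, giving w with Rzw and Ryw.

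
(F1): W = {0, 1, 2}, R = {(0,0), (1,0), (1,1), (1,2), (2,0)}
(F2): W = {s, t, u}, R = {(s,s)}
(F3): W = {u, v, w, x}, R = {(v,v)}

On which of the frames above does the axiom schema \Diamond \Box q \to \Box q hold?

(F2), (F3)

This is the axiom for the Euclidean property; its first-order frame correspondent is \forall x \forall y \forall z (Rxy \wedge Rxz \to Ryz).
(F1): fails — R10 and R12 but not R02.
(F2): ✓.
(F3): ✓.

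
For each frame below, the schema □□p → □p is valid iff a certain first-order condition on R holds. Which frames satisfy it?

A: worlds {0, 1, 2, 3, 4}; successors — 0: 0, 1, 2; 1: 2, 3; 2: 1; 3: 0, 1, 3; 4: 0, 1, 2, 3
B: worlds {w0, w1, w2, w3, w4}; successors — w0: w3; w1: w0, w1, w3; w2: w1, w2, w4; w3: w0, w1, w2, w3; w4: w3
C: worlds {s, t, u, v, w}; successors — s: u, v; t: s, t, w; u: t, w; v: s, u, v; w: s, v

This is the axiom for density; its first-order frame correspondent is ∀x ∀y (Rxy → ∃z (Rxz ∧ Rzy)).
A: fails — R12 but no z with R1z and Rz2.
B: holds.
C: holds.
Valid on: B, C.

B, C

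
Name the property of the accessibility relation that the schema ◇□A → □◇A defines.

convergence

Suppose ◇□A→□◇A is valid. Take Rxy, Rxz and set V(A)={w : Ryw}. Then □A at y so ◇□A at x, so □◇A at x, so ◇A at z, giving w with Rzw and Ryw.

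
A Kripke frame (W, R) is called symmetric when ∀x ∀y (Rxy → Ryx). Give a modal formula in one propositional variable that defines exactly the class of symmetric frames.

A defining formula is ψ → □◇ψ (the B axiom).
Suppose ψ→□◇ψ is valid. Take Rxy and set V(ψ)={x}. Then ψ at x, so □◇ψ at x, so ◇ψ at y, so some z with Ryz has ψ; z=x, i.e. Ryx.

ψ → □◇ψ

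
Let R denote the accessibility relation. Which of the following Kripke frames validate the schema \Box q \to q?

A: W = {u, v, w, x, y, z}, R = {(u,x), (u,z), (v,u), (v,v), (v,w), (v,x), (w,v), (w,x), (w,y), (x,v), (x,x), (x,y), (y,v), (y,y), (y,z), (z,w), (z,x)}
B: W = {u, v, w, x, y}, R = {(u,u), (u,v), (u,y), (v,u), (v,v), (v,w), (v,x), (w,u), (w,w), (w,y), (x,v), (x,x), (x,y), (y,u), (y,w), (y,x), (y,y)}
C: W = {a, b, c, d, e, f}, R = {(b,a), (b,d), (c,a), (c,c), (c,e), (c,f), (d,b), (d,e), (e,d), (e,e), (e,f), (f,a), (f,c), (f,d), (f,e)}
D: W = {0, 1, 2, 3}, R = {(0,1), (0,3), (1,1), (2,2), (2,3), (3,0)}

B

This is the axiom for reflexivity; its first-order frame correspondent is \forall x Rxx.
A: fails — world u does not see itself.
B: condition met.
C: fails — world a does not see itself.
D: fails — world 0 does not see itself.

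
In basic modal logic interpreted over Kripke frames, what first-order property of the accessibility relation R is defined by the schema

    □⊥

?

emptiness of R: ∀x ∀y ¬Rxy

□⊥ is valid iff no world has any successor (otherwise □⊥ fails at any world with one).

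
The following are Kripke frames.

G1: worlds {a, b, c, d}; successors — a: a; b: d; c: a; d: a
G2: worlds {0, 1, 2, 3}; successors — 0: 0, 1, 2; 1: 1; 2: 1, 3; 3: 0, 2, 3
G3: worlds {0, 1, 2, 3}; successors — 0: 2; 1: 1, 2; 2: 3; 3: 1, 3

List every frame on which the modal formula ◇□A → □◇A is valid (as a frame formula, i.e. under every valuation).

G1

This is the axiom for convergence; its first-order frame correspondent is ∀x ∀y ∀z (Rxy ∧ Rxz → ∃w (Ryw ∧ Rzw)).
G1: holds.
G2: fails — R23 and R21 but 3 and 1 have no common successor.
G3: fails — R12 and R11 but 2 and 1 have no common successor.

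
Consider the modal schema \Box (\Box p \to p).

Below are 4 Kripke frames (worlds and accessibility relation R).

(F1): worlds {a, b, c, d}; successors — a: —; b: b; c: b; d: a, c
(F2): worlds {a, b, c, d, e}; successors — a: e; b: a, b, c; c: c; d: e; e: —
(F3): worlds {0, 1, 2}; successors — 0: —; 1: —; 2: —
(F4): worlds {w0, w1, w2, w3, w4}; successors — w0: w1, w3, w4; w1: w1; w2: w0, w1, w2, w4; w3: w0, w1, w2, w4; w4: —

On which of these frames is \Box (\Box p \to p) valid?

(F3)

This is the axiom for shift-reflexivity; its first-order frame correspondent is \forall x \forall y (Rxy \to Ryy).
(F1): fails — Rdc but not Rcc.
(F2): fails — Rae but not Ree.
(F3): condition met.
(F4): fails — Rw0w4 but not Rw4w4.
Valid on: (F3).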